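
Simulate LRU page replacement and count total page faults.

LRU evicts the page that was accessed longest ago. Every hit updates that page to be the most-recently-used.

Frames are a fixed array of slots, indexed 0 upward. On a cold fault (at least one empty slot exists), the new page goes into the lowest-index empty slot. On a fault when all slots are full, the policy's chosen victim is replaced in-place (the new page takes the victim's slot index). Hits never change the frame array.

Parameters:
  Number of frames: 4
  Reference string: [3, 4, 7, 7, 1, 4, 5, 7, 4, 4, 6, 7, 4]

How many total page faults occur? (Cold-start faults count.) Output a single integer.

Step 0: ref 3 → FAULT, frames=[3,-,-,-]
Step 1: ref 4 → FAULT, frames=[3,4,-,-]
Step 2: ref 7 → FAULT, frames=[3,4,7,-]
Step 3: ref 7 → HIT, frames=[3,4,7,-]
Step 4: ref 1 → FAULT, frames=[3,4,7,1]
Step 5: ref 4 → HIT, frames=[3,4,7,1]
Step 6: ref 5 → FAULT (evict 3), frames=[5,4,7,1]
Step 7: ref 7 → HIT, frames=[5,4,7,1]
Step 8: ref 4 → HIT, frames=[5,4,7,1]
Step 9: ref 4 → HIT, frames=[5,4,7,1]
Step 10: ref 6 → FAULT (evict 1), frames=[5,4,7,6]
Step 11: ref 7 → HIT, frames=[5,4,7,6]
Step 12: ref 4 → HIT, frames=[5,4,7,6]
Total faults: 6

Answer: 6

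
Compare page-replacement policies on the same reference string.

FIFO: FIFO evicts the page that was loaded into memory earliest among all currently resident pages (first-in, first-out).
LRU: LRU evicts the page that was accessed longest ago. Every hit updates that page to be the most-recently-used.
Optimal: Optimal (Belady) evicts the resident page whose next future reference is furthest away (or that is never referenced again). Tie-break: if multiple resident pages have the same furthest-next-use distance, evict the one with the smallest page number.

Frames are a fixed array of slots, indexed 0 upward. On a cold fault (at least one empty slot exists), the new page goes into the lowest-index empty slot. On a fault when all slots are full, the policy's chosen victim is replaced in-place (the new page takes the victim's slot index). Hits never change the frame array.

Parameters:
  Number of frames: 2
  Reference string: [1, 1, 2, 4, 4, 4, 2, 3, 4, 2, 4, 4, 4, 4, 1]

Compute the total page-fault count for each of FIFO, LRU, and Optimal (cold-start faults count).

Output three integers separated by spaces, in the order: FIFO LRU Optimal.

--- FIFO ---
  step 0: ref 1 -> FAULT, frames=[1,-] (faults so far: 1)
  step 1: ref 1 -> HIT, frames=[1,-] (faults so far: 1)
  step 2: ref 2 -> FAULT, frames=[1,2] (faults so far: 2)
  step 3: ref 4 -> FAULT, evict 1, frames=[4,2] (faults so far: 3)
  step 4: ref 4 -> HIT, frames=[4,2] (faults so far: 3)
  step 5: ref 4 -> HIT, frames=[4,2] (faults so far: 3)
  step 6: ref 2 -> HIT, frames=[4,2] (faults so far: 3)
  step 7: ref 3 -> FAULT, evict 2, frames=[4,3] (faults so far: 4)
  step 8: ref 4 -> HIT, frames=[4,3] (faults so far: 4)
  step 9: ref 2 -> FAULT, evict 4, frames=[2,3] (faults so far: 5)
  step 10: ref 4 -> FAULT, evict 3, frames=[2,4] (faults so far: 6)
  step 11: ref 4 -> HIT, frames=[2,4] (faults so far: 6)
  step 12: ref 4 -> HIT, frames=[2,4] (faults so far: 6)
  step 13: ref 4 -> HIT, frames=[2,4] (faults so far: 6)
  step 14: ref 1 -> FAULT, evict 2, frames=[1,4] (faults so far: 7)
  FIFO total faults: 7
--- LRU ---
  step 0: ref 1 -> FAULT, frames=[1,-] (faults so far: 1)
  step 1: ref 1 -> HIT, frames=[1,-] (faults so far: 1)
  step 2: ref 2 -> FAULT, frames=[1,2] (faults so far: 2)
  step 3: ref 4 -> FAULT, evict 1, frames=[4,2] (faults so far: 3)
  step 4: ref 4 -> HIT, frames=[4,2] (faults so far: 3)
  step 5: ref 4 -> HIT, frames=[4,2] (faults so far: 3)
  step 6: ref 2 -> HIT, frames=[4,2] (faults so far: 3)
  step 7: ref 3 -> FAULT, evict 4, frames=[3,2] (faults so far: 4)
  step 8: ref 4 -> FAULT, evict 2, frames=[3,4] (faults so far: 5)
  step 9: ref 2 -> FAULT, evict 3, frames=[2,4] (faults so far: 6)
  step 10: ref 4 -> HIT, frames=[2,4] (faults so far: 6)
  step 11: ref 4 -> HIT, frames=[2,4] (faults so far: 6)
  step 12: ref 4 -> HIT, frames=[2,4] (faults so far: 6)
  step 13: ref 4 -> HIT, frames=[2,4] (faults so far: 6)
  step 14: ref 1 -> FAULT, evict 2, frames=[1,4] (faults so far: 7)
  LRU total faults: 7
--- Optimal ---
  step 0: ref 1 -> FAULT, frames=[1,-] (faults so far: 1)
  step 1: ref 1 -> HIT, frames=[1,-] (faults so far: 1)
  step 2: ref 2 -> FAULT, frames=[1,2] (faults so far: 2)
  step 3: ref 4 -> FAULT, evict 1, frames=[4,2] (faults so far: 3)
  step 4: ref 4 -> HIT, frames=[4,2] (faults so far: 3)
  step 5: ref 4 -> HIT, frames=[4,2] (faults so far: 3)
  step 6: ref 2 -> HIT, frames=[4,2] (faults so far: 3)
  step 7: ref 3 -> FAULT, evict 2, frames=[4,3] (faults so far: 4)
  step 8: ref 4 -> HIT, frames=[4,3] (faults so far: 4)
  step 9: ref 2 -> FAULT, evict 3, frames=[4,2] (faults so far: 5)
  step 10: ref 4 -> HIT, frames=[4,2] (faults so far: 5)
  step 11: ref 4 -> HIT, frames=[4,2] (faults so far: 5)
  step 12: ref 4 -> HIT, frames=[4,2] (faults so far: 5)
  step 13: ref 4 -> HIT, frames=[4,2] (faults so far: 5)
  step 14: ref 1 -> FAULT, evict 2, frames=[4,1] (faults so far: 6)
  Optimal total faults: 6

Answer: 7 7 6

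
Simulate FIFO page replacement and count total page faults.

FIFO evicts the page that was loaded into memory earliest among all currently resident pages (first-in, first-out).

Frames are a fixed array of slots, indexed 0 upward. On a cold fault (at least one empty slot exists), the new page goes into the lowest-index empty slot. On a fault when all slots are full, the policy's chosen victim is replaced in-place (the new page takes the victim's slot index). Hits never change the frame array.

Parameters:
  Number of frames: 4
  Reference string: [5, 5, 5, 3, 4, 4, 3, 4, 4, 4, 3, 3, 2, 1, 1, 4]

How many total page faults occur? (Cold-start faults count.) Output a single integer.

Answer: 5

Derivation:
Step 0: ref 5 → FAULT, frames=[5,-,-,-]
Step 1: ref 5 → HIT, frames=[5,-,-,-]
Step 2: ref 5 → HIT, frames=[5,-,-,-]
Step 3: ref 3 → FAULT, frames=[5,3,-,-]
Step 4: ref 4 → FAULT, frames=[5,3,4,-]
Step 5: ref 4 → HIT, frames=[5,3,4,-]
Step 6: ref 3 → HIT, frames=[5,3,4,-]
Step 7: ref 4 → HIT, frames=[5,3,4,-]
Step 8: ref 4 → HIT, frames=[5,3,4,-]
Step 9: ref 4 → HIT, frames=[5,3,4,-]
Step 10: ref 3 → HIT, frames=[5,3,4,-]
Step 11: ref 3 → HIT, frames=[5,3,4,-]
Step 12: ref 2 → FAULT, frames=[5,3,4,2]
Step 13: ref 1 → FAULT (evict 5), frames=[1,3,4,2]
Step 14: ref 1 → HIT, frames=[1,3,4,2]
Step 15: ref 4 → HIT, frames=[1,3,4,2]
Total faults: 5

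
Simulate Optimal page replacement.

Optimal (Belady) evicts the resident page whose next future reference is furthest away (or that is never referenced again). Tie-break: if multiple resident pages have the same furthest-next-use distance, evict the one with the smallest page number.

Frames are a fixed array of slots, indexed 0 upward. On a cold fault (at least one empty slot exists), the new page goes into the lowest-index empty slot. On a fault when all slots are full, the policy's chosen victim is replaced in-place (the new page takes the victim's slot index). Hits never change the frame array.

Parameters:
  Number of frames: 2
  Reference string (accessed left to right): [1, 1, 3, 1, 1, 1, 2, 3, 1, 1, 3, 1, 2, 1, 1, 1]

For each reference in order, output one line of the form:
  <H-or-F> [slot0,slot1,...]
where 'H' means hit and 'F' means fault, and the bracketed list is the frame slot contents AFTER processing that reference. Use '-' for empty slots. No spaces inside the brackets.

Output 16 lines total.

F [1,-]
H [1,-]
F [1,3]
H [1,3]
H [1,3]
H [1,3]
F [2,3]
H [2,3]
F [1,3]
H [1,3]
H [1,3]
H [1,3]
F [1,2]
H [1,2]
H [1,2]
H [1,2]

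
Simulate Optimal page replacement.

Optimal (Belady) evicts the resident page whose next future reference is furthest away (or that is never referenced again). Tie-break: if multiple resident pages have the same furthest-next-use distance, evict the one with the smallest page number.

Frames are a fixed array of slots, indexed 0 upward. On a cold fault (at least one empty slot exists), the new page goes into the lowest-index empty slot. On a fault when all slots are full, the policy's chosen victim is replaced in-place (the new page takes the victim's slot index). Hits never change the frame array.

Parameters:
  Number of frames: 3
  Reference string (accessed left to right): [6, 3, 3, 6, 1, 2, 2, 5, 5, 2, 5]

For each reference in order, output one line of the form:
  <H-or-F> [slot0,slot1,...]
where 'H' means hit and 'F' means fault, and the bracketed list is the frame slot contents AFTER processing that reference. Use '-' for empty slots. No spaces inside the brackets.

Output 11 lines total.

F [6,-,-]
F [6,3,-]
H [6,3,-]
H [6,3,-]
F [6,3,1]
F [6,3,2]
H [6,3,2]
F [6,5,2]
H [6,5,2]
H [6,5,2]
H [6,5,2]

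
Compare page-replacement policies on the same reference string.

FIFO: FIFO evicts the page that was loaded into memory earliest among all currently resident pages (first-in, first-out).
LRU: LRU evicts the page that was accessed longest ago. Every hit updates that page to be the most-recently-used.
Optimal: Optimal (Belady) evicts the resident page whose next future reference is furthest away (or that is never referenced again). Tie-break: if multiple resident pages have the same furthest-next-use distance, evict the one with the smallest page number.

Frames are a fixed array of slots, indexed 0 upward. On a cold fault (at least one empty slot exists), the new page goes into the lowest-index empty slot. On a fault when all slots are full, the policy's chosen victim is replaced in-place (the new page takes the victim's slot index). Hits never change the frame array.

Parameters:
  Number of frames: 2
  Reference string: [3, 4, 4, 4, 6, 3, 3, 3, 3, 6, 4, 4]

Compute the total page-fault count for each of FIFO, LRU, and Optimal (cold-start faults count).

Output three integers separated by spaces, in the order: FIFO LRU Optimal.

Answer: 5 5 4

Derivation:
--- FIFO ---
  step 0: ref 3 -> FAULT, frames=[3,-] (faults so far: 1)
  step 1: ref 4 -> FAULT, frames=[3,4] (faults so far: 2)
  step 2: ref 4 -> HIT, frames=[3,4] (faults so far: 2)
  step 3: ref 4 -> HIT, frames=[3,4] (faults so far: 2)
  step 4: ref 6 -> FAULT, evict 3, frames=[6,4] (faults so far: 3)
  step 5: ref 3 -> FAULT, evict 4, frames=[6,3] (faults so far: 4)
  step 6: ref 3 -> HIT, frames=[6,3] (faults so far: 4)
  step 7: ref 3 -> HIT, frames=[6,3] (faults so far: 4)
  step 8: ref 3 -> HIT, frames=[6,3] (faults so far: 4)
  step 9: ref 6 -> HIT, frames=[6,3] (faults so far: 4)
  step 10: ref 4 -> FAULT, evict 6, frames=[4,3] (faults so far: 5)
  step 11: ref 4 -> HIT, frames=[4,3] (faults so far: 5)
  FIFO total faults: 5
--- LRU ---
  step 0: ref 3 -> FAULT, frames=[3,-] (faults so far: 1)
  step 1: ref 4 -> FAULT, frames=[3,4] (faults so far: 2)
  step 2: ref 4 -> HIT, frames=[3,4] (faults so far: 2)
  step 3: ref 4 -> HIT, frames=[3,4] (faults so far: 2)
  step 4: ref 6 -> FAULT, evict 3, frames=[6,4] (faults so far: 3)
  step 5: ref 3 -> FAULT, evict 4, frames=[6,3] (faults so far: 4)
  step 6: ref 3 -> HIT, frames=[6,3] (faults so far: 4)
  step 7: ref 3 -> HIT, frames=[6,3] (faults so far: 4)
  step 8: ref 3 -> HIT, frames=[6,3] (faults so far: 4)
  step 9: ref 6 -> HIT, frames=[6,3] (faults so far: 4)
  step 10: ref 4 -> FAULT, evict 3, frames=[6,4] (faults so far: 5)
  step 11: ref 4 -> HIT, frames=[6,4] (faults so far: 5)
  LRU total faults: 5
--- Optimal ---
  step 0: ref 3 -> FAULT, frames=[3,-] (faults so far: 1)
  step 1: ref 4 -> FAULT, frames=[3,4] (faults so far: 2)
  step 2: ref 4 -> HIT, frames=[3,4] (faults so far: 2)
  step 3: ref 4 -> HIT, frames=[3,4] (faults so far: 2)
  step 4: ref 6 -> FAULT, evict 4, frames=[3,6] (faults so far: 3)
  step 5: ref 3 -> HIT, frames=[3,6] (faults so far: 3)
  step 6: ref 3 -> HIT, frames=[3,6] (faults so far: 3)
  step 7: ref 3 -> HIT, frames=[3,6] (faults so far: 3)
  step 8: ref 3 -> HIT, frames=[3,6] (faults so far: 3)
  step 9: ref 6 -> HIT, frames=[3,6] (faults so far: 3)
  step 10: ref 4 -> FAULT, evict 3, frames=[4,6] (faults so far: 4)
  step 11: ref 4 -> HIT, frames=[4,6] (faults so far: 4)
  Optimal total faults: 4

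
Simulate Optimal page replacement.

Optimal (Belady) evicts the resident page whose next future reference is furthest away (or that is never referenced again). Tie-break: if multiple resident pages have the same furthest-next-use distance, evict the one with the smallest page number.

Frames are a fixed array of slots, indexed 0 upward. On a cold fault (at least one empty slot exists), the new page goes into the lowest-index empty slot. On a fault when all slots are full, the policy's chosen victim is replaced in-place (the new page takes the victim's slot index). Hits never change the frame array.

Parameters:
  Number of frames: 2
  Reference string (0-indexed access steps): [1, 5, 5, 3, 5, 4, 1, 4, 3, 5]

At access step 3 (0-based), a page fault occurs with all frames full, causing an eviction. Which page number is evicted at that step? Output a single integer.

Answer: 1

Derivation:
Step 0: ref 1 -> FAULT, frames=[1,-]
Step 1: ref 5 -> FAULT, frames=[1,5]
Step 2: ref 5 -> HIT, frames=[1,5]
Step 3: ref 3 -> FAULT, evict 1, frames=[3,5]
At step 3: evicted page 1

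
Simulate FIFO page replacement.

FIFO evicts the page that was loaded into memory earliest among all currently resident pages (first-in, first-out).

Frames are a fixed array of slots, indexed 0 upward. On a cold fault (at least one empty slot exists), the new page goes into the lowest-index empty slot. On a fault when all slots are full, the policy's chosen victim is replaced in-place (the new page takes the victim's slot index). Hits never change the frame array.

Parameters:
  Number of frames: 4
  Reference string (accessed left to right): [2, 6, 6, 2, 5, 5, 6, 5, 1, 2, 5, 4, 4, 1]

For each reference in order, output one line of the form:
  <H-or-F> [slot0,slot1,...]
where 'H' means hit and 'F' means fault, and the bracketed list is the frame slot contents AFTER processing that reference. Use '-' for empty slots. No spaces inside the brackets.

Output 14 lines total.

F [2,-,-,-]
F [2,6,-,-]
H [2,6,-,-]
H [2,6,-,-]
F [2,6,5,-]
H [2,6,5,-]
H [2,6,5,-]
H [2,6,5,-]
F [2,6,5,1]
H [2,6,5,1]
H [2,6,5,1]
F [4,6,5,1]
H [4,6,5,1]
H [4,6,5,1]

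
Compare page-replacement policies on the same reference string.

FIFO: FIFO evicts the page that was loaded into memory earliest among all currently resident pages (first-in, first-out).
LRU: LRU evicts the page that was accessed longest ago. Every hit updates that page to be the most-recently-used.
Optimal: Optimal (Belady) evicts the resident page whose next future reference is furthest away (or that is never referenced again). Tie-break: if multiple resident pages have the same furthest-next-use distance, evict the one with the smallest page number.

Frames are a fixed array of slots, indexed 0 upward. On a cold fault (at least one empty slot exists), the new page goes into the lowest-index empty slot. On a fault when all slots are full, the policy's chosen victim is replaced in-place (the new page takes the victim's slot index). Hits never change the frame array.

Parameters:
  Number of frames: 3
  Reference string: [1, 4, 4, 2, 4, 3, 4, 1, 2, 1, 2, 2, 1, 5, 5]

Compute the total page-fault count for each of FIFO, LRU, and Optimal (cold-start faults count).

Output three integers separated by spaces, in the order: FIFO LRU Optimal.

--- FIFO ---
  step 0: ref 1 -> FAULT, frames=[1,-,-] (faults so far: 1)
  step 1: ref 4 -> FAULT, frames=[1,4,-] (faults so far: 2)
  step 2: ref 4 -> HIT, frames=[1,4,-] (faults so far: 2)
  step 3: ref 2 -> FAULT, frames=[1,4,2] (faults so far: 3)
  step 4: ref 4 -> HIT, frames=[1,4,2] (faults so far: 3)
  step 5: ref 3 -> FAULT, evict 1, frames=[3,4,2] (faults so far: 4)
  step 6: ref 4 -> HIT, frames=[3,4,2] (faults so far: 4)
  step 7: ref 1 -> FAULT, evict 4, frames=[3,1,2] (faults so far: 5)
  step 8: ref 2 -> HIT, frames=[3,1,2] (faults so far: 5)
  step 9: ref 1 -> HIT, frames=[3,1,2] (faults so far: 5)
  step 10: ref 2 -> HIT, frames=[3,1,2] (faults so far: 5)
  step 11: ref 2 -> HIT, frames=[3,1,2] (faults so far: 5)
  step 12: ref 1 -> HIT, frames=[3,1,2] (faults so far: 5)
  step 13: ref 5 -> FAULT, evict 2, frames=[3,1,5] (faults so far: 6)
  step 14: ref 5 -> HIT, frames=[3,1,5] (faults so far: 6)
  FIFO total faults: 6
--- LRU ---
  step 0: ref 1 -> FAULT, frames=[1,-,-] (faults so far: 1)
  step 1: ref 4 -> FAULT, frames=[1,4,-] (faults so far: 2)
  step 2: ref 4 -> HIT, frames=[1,4,-] (faults so far: 2)
  step 3: ref 2 -> FAULT, frames=[1,4,2] (faults so far: 3)
  step 4: ref 4 -> HIT, frames=[1,4,2] (faults so far: 3)
  step 5: ref 3 -> FAULT, evict 1, frames=[3,4,2] (faults so far: 4)
  step 6: ref 4 -> HIT, frames=[3,4,2] (faults so far: 4)
  step 7: ref 1 -> FAULT, evict 2, frames=[3,4,1] (faults so far: 5)
  step 8: ref 2 -> FAULT, evict 3, frames=[2,4,1] (faults so far: 6)
  step 9: ref 1 -> HIT, frames=[2,4,1] (faults so far: 6)
  step 10: ref 2 -> HIT, frames=[2,4,1] (faults so far: 6)
  step 11: ref 2 -> HIT, frames=[2,4,1] (faults so far: 6)
  step 12: ref 1 -> HIT, frames=[2,4,1] (faults so far: 6)
  step 13: ref 5 -> FAULT, evict 4, frames=[2,5,1] (faults so far: 7)
  step 14: ref 5 -> HIT, frames=[2,5,1] (faults so far: 7)
  LRU total faults: 7
--- Optimal ---
  step 0: ref 1 -> FAULT, frames=[1,-,-] (faults so far: 1)
  step 1: ref 4 -> FAULT, frames=[1,4,-] (faults so far: 2)
  step 2: ref 4 -> HIT, frames=[1,4,-] (faults so far: 2)
  step 3: ref 2 -> FAULT, frames=[1,4,2] (faults so far: 3)
  step 4: ref 4 -> HIT, frames=[1,4,2] (faults so far: 3)
  step 5: ref 3 -> FAULT, evict 2, frames=[1,4,3] (faults so far: 4)
  step 6: ref 4 -> HIT, frames=[1,4,3] (faults so far: 4)
  step 7: ref 1 -> HIT, frames=[1,4,3] (faults so far: 4)
  step 8: ref 2 -> FAULT, evict 3, frames=[1,4,2] (faults so far: 5)
  step 9: ref 1 -> HIT, frames=[1,4,2] (faults so far: 5)
  step 10: ref 2 -> HIT, frames=[1,4,2] (faults so far: 5)
  step 11: ref 2 -> HIT, frames=[1,4,2] (faults so far: 5)
  step 12: ref 1 -> HIT, frames=[1,4,2] (faults so far: 5)
  step 13: ref 5 -> FAULT, evict 1, frames=[5,4,2] (faults so far: 6)
  step 14: ref 5 -> HIT, frames=[5,4,2] (faults so far: 6)
  Optimal total faults: 6

Answer: 6 7 6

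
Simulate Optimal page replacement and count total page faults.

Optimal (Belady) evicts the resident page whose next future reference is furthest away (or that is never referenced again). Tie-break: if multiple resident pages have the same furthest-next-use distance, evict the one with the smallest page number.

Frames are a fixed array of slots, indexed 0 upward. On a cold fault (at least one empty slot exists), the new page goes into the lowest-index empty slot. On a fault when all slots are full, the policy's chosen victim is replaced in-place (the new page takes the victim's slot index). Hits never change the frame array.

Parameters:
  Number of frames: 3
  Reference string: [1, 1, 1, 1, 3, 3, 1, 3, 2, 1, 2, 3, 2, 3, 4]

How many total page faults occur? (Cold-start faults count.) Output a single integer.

Step 0: ref 1 → FAULT, frames=[1,-,-]
Step 1: ref 1 → HIT, frames=[1,-,-]
Step 2: ref 1 → HIT, frames=[1,-,-]
Step 3: ref 1 → HIT, frames=[1,-,-]
Step 4: ref 3 → FAULT, frames=[1,3,-]
Step 5: ref 3 → HIT, frames=[1,3,-]
Step 6: ref 1 → HIT, frames=[1,3,-]
Step 7: ref 3 → HIT, frames=[1,3,-]
Step 8: ref 2 → FAULT, frames=[1,3,2]
Step 9: ref 1 → HIT, frames=[1,3,2]
Step 10: ref 2 → HIT, frames=[1,3,2]
Step 11: ref 3 → HIT, frames=[1,3,2]
Step 12: ref 2 → HIT, frames=[1,3,2]
Step 13: ref 3 → HIT, frames=[1,3,2]
Step 14: ref 4 → FAULT (evict 1), frames=[4,3,2]
Total faults: 4

Answer: 4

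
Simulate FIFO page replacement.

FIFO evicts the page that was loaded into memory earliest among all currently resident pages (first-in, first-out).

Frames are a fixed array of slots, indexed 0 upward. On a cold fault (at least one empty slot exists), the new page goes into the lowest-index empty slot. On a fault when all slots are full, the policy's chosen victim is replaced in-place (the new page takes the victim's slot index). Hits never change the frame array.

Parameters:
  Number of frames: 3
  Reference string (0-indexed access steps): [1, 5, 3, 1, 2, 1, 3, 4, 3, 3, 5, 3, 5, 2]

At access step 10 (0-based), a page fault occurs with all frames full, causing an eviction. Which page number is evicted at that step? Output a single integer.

Answer: 1

Derivation:
Step 0: ref 1 -> FAULT, frames=[1,-,-]
Step 1: ref 5 -> FAULT, frames=[1,5,-]
Step 2: ref 3 -> FAULT, frames=[1,5,3]
Step 3: ref 1 -> HIT, frames=[1,5,3]
Step 4: ref 2 -> FAULT, evict 1, frames=[2,5,3]
Step 5: ref 1 -> FAULT, evict 5, frames=[2,1,3]
Step 6: ref 3 -> HIT, frames=[2,1,3]
Step 7: ref 4 -> FAULT, evict 3, frames=[2,1,4]
Step 8: ref 3 -> FAULT, evict 2, frames=[3,1,4]
Step 9: ref 3 -> HIT, frames=[3,1,4]
Step 10: ref 5 -> FAULT, evict 1, frames=[3,5,4]
At step 10: evicted page 1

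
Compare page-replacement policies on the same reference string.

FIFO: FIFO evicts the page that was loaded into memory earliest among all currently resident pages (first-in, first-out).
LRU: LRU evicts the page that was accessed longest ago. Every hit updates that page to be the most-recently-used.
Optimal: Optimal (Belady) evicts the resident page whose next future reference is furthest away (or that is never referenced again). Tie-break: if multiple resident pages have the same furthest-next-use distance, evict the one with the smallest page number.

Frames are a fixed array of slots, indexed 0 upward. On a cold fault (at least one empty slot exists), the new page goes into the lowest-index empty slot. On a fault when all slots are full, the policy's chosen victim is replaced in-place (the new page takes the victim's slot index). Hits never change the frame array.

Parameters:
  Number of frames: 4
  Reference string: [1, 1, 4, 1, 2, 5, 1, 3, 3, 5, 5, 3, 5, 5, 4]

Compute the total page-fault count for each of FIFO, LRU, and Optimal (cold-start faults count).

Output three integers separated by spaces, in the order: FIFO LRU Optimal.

Answer: 5 6 5

Derivation:
--- FIFO ---
  step 0: ref 1 -> FAULT, frames=[1,-,-,-] (faults so far: 1)
  step 1: ref 1 -> HIT, frames=[1,-,-,-] (faults so far: 1)
  step 2: ref 4 -> FAULT, frames=[1,4,-,-] (faults so far: 2)
  step 3: ref 1 -> HIT, frames=[1,4,-,-] (faults so far: 2)
  step 4: ref 2 -> FAULT, frames=[1,4,2,-] (faults so far: 3)
  step 5: ref 5 -> FAULT, frames=[1,4,2,5] (faults so far: 4)
  step 6: ref 1 -> HIT, frames=[1,4,2,5] (faults so far: 4)
  step 7: ref 3 -> FAULT, evict 1, frames=[3,4,2,5] (faults so far: 5)
  step 8: ref 3 -> HIT, frames=[3,4,2,5] (faults so far: 5)
  step 9: ref 5 -> HIT, frames=[3,4,2,5] (faults so far: 5)
  step 10: ref 5 -> HIT, frames=[3,4,2,5] (faults so far: 5)
  step 11: ref 3 -> HIT, frames=[3,4,2,5] (faults so far: 5)
  step 12: ref 5 -> HIT, frames=[3,4,2,5] (faults so far: 5)
  step 13: ref 5 -> HIT, frames=[3,4,2,5] (faults so far: 5)
  step 14: ref 4 -> HIT, frames=[3,4,2,5] (faults so far: 5)
  FIFO total faults: 5
--- LRU ---
  step 0: ref 1 -> FAULT, frames=[1,-,-,-] (faults so far: 1)
  step 1: ref 1 -> HIT, frames=[1,-,-,-] (faults so far: 1)
  step 2: ref 4 -> FAULT, frames=[1,4,-,-] (faults so far: 2)
  step 3: ref 1 -> HIT, frames=[1,4,-,-] (faults so far: 2)
  step 4: ref 2 -> FAULT, frames=[1,4,2,-] (faults so far: 3)
  step 5: ref 5 -> FAULT, frames=[1,4,2,5] (faults so far: 4)
  step 6: ref 1 -> HIT, frames=[1,4,2,5] (faults so far: 4)
  step 7: ref 3 -> FAULT, evict 4, frames=[1,3,2,5] (faults so far: 5)
  step 8: ref 3 -> HIT, frames=[1,3,2,5] (faults so far: 5)
  step 9: ref 5 -> HIT, frames=[1,3,2,5] (faults so far: 5)
  step 10: ref 5 -> HIT, frames=[1,3,2,5] (faults so far: 5)
  step 11: ref 3 -> HIT, frames=[1,3,2,5] (faults so far: 5)
  step 12: ref 5 -> HIT, frames=[1,3,2,5] (faults so far: 5)
  step 13: ref 5 -> HIT, frames=[1,3,2,5] (faults so far: 5)
  step 14: ref 4 -> FAULT, evict 2, frames=[1,3,4,5] (faults so far: 6)
  LRU total faults: 6
--- Optimal ---
  step 0: ref 1 -> FAULT, frames=[1,-,-,-] (faults so far: 1)
  step 1: ref 1 -> HIT, frames=[1,-,-,-] (faults so far: 1)
  step 2: ref 4 -> FAULT, frames=[1,4,-,-] (faults so far: 2)
  step 3: ref 1 -> HIT, frames=[1,4,-,-] (faults so far: 2)
  step 4: ref 2 -> FAULT, frames=[1,4,2,-] (faults so far: 3)
  step 5: ref 5 -> FAULT, frames=[1,4,2,5] (faults so far: 4)
  step 6: ref 1 -> HIT, frames=[1,4,2,5] (faults so far: 4)
  step 7: ref 3 -> FAULT, evict 1, frames=[3,4,2,5] (faults so far: 5)
  step 8: ref 3 -> HIT, frames=[3,4,2,5] (faults so far: 5)
  step 9: ref 5 -> HIT, frames=[3,4,2,5] (faults so far: 5)
  step 10: ref 5 -> HIT, frames=[3,4,2,5] (faults so far: 5)
  step 11: ref 3 -> HIT, frames=[3,4,2,5] (faults so far: 5)
  step 12: ref 5 -> HIT, frames=[3,4,2,5] (faults so far: 5)
  step 13: ref 5 -> HIT, frames=[3,4,2,5] (faults so far: 5)
  step 14: ref 4 -> HIT, frames=[3,4,2,5] (faults so far: 5)
  Optimal total faults: 5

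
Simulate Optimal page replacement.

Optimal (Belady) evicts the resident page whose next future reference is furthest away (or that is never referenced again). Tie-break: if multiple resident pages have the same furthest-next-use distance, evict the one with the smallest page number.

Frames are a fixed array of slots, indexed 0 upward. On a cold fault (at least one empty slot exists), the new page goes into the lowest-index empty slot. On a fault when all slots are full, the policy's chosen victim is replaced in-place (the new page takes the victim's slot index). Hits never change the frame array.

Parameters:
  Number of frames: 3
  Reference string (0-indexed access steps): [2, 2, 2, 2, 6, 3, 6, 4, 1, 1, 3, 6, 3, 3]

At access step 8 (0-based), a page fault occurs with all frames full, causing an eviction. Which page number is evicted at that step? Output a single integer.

Step 0: ref 2 -> FAULT, frames=[2,-,-]
Step 1: ref 2 -> HIT, frames=[2,-,-]
Step 2: ref 2 -> HIT, frames=[2,-,-]
Step 3: ref 2 -> HIT, frames=[2,-,-]
Step 4: ref 6 -> FAULT, frames=[2,6,-]
Step 5: ref 3 -> FAULT, frames=[2,6,3]
Step 6: ref 6 -> HIT, frames=[2,6,3]
Step 7: ref 4 -> FAULT, evict 2, frames=[4,6,3]
Step 8: ref 1 -> FAULT, evict 4, frames=[1,6,3]
At step 8: evicted page 4

Answer: 4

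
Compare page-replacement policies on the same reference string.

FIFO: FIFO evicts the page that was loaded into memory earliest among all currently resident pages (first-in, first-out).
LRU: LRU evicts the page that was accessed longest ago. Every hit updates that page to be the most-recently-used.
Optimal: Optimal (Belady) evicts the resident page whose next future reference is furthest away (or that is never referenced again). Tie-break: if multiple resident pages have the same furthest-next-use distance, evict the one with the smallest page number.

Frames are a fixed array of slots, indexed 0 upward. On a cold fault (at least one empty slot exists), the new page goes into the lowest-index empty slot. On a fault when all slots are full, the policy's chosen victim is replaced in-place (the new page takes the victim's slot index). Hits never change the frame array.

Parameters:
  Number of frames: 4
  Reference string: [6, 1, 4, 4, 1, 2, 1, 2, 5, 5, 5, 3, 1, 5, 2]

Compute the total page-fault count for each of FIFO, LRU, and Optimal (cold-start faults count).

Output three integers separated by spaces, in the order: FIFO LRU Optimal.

--- FIFO ---
  step 0: ref 6 -> FAULT, frames=[6,-,-,-] (faults so far: 1)
  step 1: ref 1 -> FAULT, frames=[6,1,-,-] (faults so far: 2)
  step 2: ref 4 -> FAULT, frames=[6,1,4,-] (faults so far: 3)
  step 3: ref 4 -> HIT, frames=[6,1,4,-] (faults so far: 3)
  step 4: ref 1 -> HIT, frames=[6,1,4,-] (faults so far: 3)
  step 5: ref 2 -> FAULT, frames=[6,1,4,2] (faults so far: 4)
  step 6: ref 1 -> HIT, frames=[6,1,4,2] (faults so far: 4)
  step 7: ref 2 -> HIT, frames=[6,1,4,2] (faults so far: 4)
  step 8: ref 5 -> FAULT, evict 6, frames=[5,1,4,2] (faults so far: 5)
  step 9: ref 5 -> HIT, frames=[5,1,4,2] (faults so far: 5)
  step 10: ref 5 -> HIT, frames=[5,1,4,2] (faults so far: 5)
  step 11: ref 3 -> FAULT, evict 1, frames=[5,3,4,2] (faults so far: 6)
  step 12: ref 1 -> FAULT, evict 4, frames=[5,3,1,2] (faults so far: 7)
  step 13: ref 5 -> HIT, frames=[5,3,1,2] (faults so far: 7)
  step 14: ref 2 -> HIT, frames=[5,3,1,2] (faults so far: 7)
  FIFO total faults: 7
--- LRU ---
  step 0: ref 6 -> FAULT, frames=[6,-,-,-] (faults so far: 1)
  step 1: ref 1 -> FAULT, frames=[6,1,-,-] (faults so far: 2)
  step 2: ref 4 -> FAULT, frames=[6,1,4,-] (faults so far: 3)
  step 3: ref 4 -> HIT, frames=[6,1,4,-] (faults so far: 3)
  step 4: ref 1 -> HIT, frames=[6,1,4,-] (faults so far: 3)
  step 5: ref 2 -> FAULT, frames=[6,1,4,2] (faults so far: 4)
  step 6: ref 1 -> HIT, frames=[6,1,4,2] (faults so far: 4)
  step 7: ref 2 -> HIT, frames=[6,1,4,2] (faults so far: 4)
  step 8: ref 5 -> FAULT, evict 6, frames=[5,1,4,2] (faults so far: 5)
  step 9: ref 5 -> HIT, frames=[5,1,4,2] (faults so far: 5)
  step 10: ref 5 -> HIT, frames=[5,1,4,2] (faults so far: 5)
  step 11: ref 3 -> FAULT, evict 4, frames=[5,1,3,2] (faults so far: 6)
  step 12: ref 1 -> HIT, frames=[5,1,3,2] (faults so far: 6)
  step 13: ref 5 -> HIT, frames=[5,1,3,2] (faults so far: 6)
  step 14: ref 2 -> HIT, frames=[5,1,3,2] (faults so far: 6)
  LRU total faults: 6
--- Optimal ---
  step 0: ref 6 -> FAULT, frames=[6,-,-,-] (faults so far: 1)
  step 1: ref 1 -> FAULT, frames=[6,1,-,-] (faults so far: 2)
  step 2: ref 4 -> FAULT, frames=[6,1,4,-] (faults so far: 3)
  step 3: ref 4 -> HIT, frames=[6,1,4,-] (faults so far: 3)
  step 4: ref 1 -> HIT, frames=[6,1,4,-] (faults so far: 3)
  step 5: ref 2 -> FAULT, frames=[6,1,4,2] (faults so far: 4)
  step 6: ref 1 -> HIT, frames=[6,1,4,2] (faults so far: 4)
  step 7: ref 2 -> HIT, frames=[6,1,4,2] (faults so far: 4)
  step 8: ref 5 -> FAULT, evict 4, frames=[6,1,5,2] (faults so far: 5)
  step 9: ref 5 -> HIT, frames=[6,1,5,2] (faults so far: 5)
  step 10: ref 5 -> HIT, frames=[6,1,5,2] (faults so far: 5)
  step 11: ref 3 -> FAULT, evict 6, frames=[3,1,5,2] (faults so far: 6)
  step 12: ref 1 -> HIT, frames=[3,1,5,2] (faults so far: 6)
  step 13: ref 5 -> HIT, frames=[3,1,5,2] (faults so far: 6)
  step 14: ref 2 -> HIT, frames=[3,1,5,2] (faults so far: 6)
  Optimal total faults: 6

Answer: 7 6 6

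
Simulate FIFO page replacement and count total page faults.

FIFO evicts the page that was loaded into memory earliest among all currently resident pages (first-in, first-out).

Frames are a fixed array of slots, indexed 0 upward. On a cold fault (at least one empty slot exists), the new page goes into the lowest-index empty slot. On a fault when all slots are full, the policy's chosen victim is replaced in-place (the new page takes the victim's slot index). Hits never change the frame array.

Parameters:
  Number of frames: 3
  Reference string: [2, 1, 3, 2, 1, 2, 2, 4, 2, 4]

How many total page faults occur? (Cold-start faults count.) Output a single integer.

Step 0: ref 2 → FAULT, frames=[2,-,-]
Step 1: ref 1 → FAULT, frames=[2,1,-]
Step 2: ref 3 → FAULT, frames=[2,1,3]
Step 3: ref 2 → HIT, frames=[2,1,3]
Step 4: ref 1 → HIT, frames=[2,1,3]
Step 5: ref 2 → HIT, frames=[2,1,3]
Step 6: ref 2 → HIT, frames=[2,1,3]
Step 7: ref 4 → FAULT (evict 2), frames=[4,1,3]
Step 8: ref 2 → FAULT (evict 1), frames=[4,2,3]
Step 9: ref 4 → HIT, frames=[4,2,3]
Total faults: 5

Answer: 5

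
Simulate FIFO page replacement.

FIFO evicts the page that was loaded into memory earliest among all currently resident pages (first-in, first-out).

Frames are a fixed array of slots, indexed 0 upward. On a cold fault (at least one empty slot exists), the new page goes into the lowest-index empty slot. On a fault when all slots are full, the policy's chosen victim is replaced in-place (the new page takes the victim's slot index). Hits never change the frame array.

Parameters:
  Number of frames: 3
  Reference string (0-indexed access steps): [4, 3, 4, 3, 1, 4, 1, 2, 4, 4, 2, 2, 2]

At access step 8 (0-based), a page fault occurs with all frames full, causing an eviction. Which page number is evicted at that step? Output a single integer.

Answer: 3

Derivation:
Step 0: ref 4 -> FAULT, frames=[4,-,-]
Step 1: ref 3 -> FAULT, frames=[4,3,-]
Step 2: ref 4 -> HIT, frames=[4,3,-]
Step 3: ref 3 -> HIT, frames=[4,3,-]
Step 4: ref 1 -> FAULT, frames=[4,3,1]
Step 5: ref 4 -> HIT, frames=[4,3,1]
Step 6: ref 1 -> HIT, frames=[4,3,1]
Step 7: ref 2 -> FAULT, evict 4, frames=[2,3,1]
Step 8: ref 4 -> FAULT, evict 3, frames=[2,4,1]
At step 8: evicted page 3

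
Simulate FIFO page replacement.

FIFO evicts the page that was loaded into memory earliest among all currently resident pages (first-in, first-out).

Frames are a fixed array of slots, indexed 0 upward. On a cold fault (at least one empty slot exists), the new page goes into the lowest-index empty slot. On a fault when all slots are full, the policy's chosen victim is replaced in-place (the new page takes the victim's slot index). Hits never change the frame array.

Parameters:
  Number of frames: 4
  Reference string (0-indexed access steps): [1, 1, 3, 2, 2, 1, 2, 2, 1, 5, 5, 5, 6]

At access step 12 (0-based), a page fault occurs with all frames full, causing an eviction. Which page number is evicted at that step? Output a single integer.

Answer: 1

Derivation:
Step 0: ref 1 -> FAULT, frames=[1,-,-,-]
Step 1: ref 1 -> HIT, frames=[1,-,-,-]
Step 2: ref 3 -> FAULT, frames=[1,3,-,-]
Step 3: ref 2 -> FAULT, frames=[1,3,2,-]
Step 4: ref 2 -> HIT, frames=[1,3,2,-]
Step 5: ref 1 -> HIT, frames=[1,3,2,-]
Step 6: ref 2 -> HIT, frames=[1,3,2,-]
Step 7: ref 2 -> HIT, frames=[1,3,2,-]
Step 8: ref 1 -> HIT, frames=[1,3,2,-]
Step 9: ref 5 -> FAULT, frames=[1,3,2,5]
Step 10: ref 5 -> HIT, frames=[1,3,2,5]
Step 11: ref 5 -> HIT, frames=[1,3,2,5]
Step 12: ref 6 -> FAULT, evict 1, frames=[6,3,2,5]
At step 12: evicted page 1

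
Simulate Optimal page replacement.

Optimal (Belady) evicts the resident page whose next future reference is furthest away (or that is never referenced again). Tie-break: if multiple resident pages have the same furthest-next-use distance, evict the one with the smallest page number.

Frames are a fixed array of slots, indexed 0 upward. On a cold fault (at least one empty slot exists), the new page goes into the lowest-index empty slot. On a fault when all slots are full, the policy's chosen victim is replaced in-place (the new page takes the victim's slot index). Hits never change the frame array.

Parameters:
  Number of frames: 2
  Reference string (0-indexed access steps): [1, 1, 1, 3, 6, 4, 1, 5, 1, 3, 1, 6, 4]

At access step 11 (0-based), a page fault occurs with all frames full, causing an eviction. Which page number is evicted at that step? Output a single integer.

Answer: 1

Derivation:
Step 0: ref 1 -> FAULT, frames=[1,-]
Step 1: ref 1 -> HIT, frames=[1,-]
Step 2: ref 1 -> HIT, frames=[1,-]
Step 3: ref 3 -> FAULT, frames=[1,3]
Step 4: ref 6 -> FAULT, evict 3, frames=[1,6]
Step 5: ref 4 -> FAULT, evict 6, frames=[1,4]
Step 6: ref 1 -> HIT, frames=[1,4]
Step 7: ref 5 -> FAULT, evict 4, frames=[1,5]
Step 8: ref 1 -> HIT, frames=[1,5]
Step 9: ref 3 -> FAULT, evict 5, frames=[1,3]
Step 10: ref 1 -> HIT, frames=[1,3]
Step 11: ref 6 -> FAULT, evict 1, frames=[6,3]
At step 11: evicted page 1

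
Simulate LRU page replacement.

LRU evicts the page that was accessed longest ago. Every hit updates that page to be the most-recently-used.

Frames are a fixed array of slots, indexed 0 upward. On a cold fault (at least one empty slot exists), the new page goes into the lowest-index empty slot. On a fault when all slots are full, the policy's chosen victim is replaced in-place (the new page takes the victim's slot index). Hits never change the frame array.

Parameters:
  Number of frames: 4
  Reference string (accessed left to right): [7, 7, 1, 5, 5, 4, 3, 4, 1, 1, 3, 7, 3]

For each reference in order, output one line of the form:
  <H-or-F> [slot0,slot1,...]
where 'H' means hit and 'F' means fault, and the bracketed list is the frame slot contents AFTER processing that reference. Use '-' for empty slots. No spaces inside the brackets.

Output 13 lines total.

F [7,-,-,-]
H [7,-,-,-]
F [7,1,-,-]
F [7,1,5,-]
H [7,1,5,-]
F [7,1,5,4]
F [3,1,5,4]
H [3,1,5,4]
H [3,1,5,4]
H [3,1,5,4]
H [3,1,5,4]
F [3,1,7,4]
H [3,1,7,4]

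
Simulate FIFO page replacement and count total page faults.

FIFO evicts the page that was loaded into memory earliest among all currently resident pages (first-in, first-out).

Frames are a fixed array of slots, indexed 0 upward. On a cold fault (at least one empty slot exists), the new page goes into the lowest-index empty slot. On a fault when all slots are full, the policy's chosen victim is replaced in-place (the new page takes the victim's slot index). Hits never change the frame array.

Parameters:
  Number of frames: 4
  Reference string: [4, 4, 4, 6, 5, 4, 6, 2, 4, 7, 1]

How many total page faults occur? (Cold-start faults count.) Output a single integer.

Step 0: ref 4 → FAULT, frames=[4,-,-,-]
Step 1: ref 4 → HIT, frames=[4,-,-,-]
Step 2: ref 4 → HIT, frames=[4,-,-,-]
Step 3: ref 6 → FAULT, frames=[4,6,-,-]
Step 4: ref 5 → FAULT, frames=[4,6,5,-]
Step 5: ref 4 → HIT, frames=[4,6,5,-]
Step 6: ref 6 → HIT, frames=[4,6,5,-]
Step 7: ref 2 → FAULT, frames=[4,6,5,2]
Step 8: ref 4 → HIT, frames=[4,6,5,2]
Step 9: ref 7 → FAULT (evict 4), frames=[7,6,5,2]
Step 10: ref 1 → FAULT (evict 6), frames=[7,1,5,2]
Total faults: 6

Answer: 6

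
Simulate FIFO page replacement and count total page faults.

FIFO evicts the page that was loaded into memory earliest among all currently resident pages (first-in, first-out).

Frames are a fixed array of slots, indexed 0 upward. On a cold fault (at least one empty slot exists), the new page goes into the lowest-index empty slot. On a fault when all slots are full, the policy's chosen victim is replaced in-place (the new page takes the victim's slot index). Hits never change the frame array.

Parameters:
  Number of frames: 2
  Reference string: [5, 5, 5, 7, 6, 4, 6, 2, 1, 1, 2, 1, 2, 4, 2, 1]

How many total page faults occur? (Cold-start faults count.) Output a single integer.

Step 0: ref 5 → FAULT, frames=[5,-]
Step 1: ref 5 → HIT, frames=[5,-]
Step 2: ref 5 → HIT, frames=[5,-]
Step 3: ref 7 → FAULT, frames=[5,7]
Step 4: ref 6 → FAULT (evict 5), frames=[6,7]
Step 5: ref 4 → FAULT (evict 7), frames=[6,4]
Step 6: ref 6 → HIT, frames=[6,4]
Step 7: ref 2 → FAULT (evict 6), frames=[2,4]
Step 8: ref 1 → FAULT (evict 4), frames=[2,1]
Step 9: ref 1 → HIT, frames=[2,1]
Step 10: ref 2 → HIT, frames=[2,1]
Step 11: ref 1 → HIT, frames=[2,1]
Step 12: ref 2 → HIT, frames=[2,1]
Step 13: ref 4 → FAULT (evict 2), frames=[4,1]
Step 14: ref 2 → FAULT (evict 1), frames=[4,2]
Step 15: ref 1 → FAULT (evict 4), frames=[1,2]
Total faults: 9

Answer: 9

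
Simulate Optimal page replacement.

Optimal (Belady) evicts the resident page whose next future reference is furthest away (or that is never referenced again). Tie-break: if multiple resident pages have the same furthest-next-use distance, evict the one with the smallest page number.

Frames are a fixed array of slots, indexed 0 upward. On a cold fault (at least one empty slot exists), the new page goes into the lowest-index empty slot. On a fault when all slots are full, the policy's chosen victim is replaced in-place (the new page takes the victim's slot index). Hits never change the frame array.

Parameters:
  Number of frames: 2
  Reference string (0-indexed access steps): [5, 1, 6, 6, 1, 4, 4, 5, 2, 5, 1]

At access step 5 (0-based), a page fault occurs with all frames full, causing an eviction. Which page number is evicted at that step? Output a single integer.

Step 0: ref 5 -> FAULT, frames=[5,-]
Step 1: ref 1 -> FAULT, frames=[5,1]
Step 2: ref 6 -> FAULT, evict 5, frames=[6,1]
Step 3: ref 6 -> HIT, frames=[6,1]
Step 4: ref 1 -> HIT, frames=[6,1]
Step 5: ref 4 -> FAULT, evict 6, frames=[4,1]
At step 5: evicted page 6

Answer: 6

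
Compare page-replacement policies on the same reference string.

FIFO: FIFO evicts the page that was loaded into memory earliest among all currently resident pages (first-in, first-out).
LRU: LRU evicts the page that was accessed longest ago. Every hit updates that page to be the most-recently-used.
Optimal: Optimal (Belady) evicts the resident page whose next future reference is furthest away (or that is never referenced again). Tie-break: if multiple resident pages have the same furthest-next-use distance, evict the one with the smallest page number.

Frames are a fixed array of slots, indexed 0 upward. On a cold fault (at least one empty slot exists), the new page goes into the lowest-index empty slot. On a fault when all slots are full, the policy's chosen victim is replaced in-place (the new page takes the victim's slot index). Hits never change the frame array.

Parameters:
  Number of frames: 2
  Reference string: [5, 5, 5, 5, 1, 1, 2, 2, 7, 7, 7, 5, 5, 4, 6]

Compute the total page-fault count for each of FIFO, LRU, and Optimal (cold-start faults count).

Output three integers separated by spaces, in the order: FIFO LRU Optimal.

--- FIFO ---
  step 0: ref 5 -> FAULT, frames=[5,-] (faults so far: 1)
  step 1: ref 5 -> HIT, frames=[5,-] (faults so far: 1)
  step 2: ref 5 -> HIT, frames=[5,-] (faults so far: 1)
  step 3: ref 5 -> HIT, frames=[5,-] (faults so far: 1)
  step 4: ref 1 -> FAULT, frames=[5,1] (faults so far: 2)
  step 5: ref 1 -> HIT, frames=[5,1] (faults so far: 2)
  step 6: ref 2 -> FAULT, evict 5, frames=[2,1] (faults so far: 3)
  step 7: ref 2 -> HIT, frames=[2,1] (faults so far: 3)
  step 8: ref 7 -> FAULT, evict 1, frames=[2,7] (faults so far: 4)
  step 9: ref 7 -> HIT, frames=[2,7] (faults so far: 4)
  step 10: ref 7 -> HIT, frames=[2,7] (faults so far: 4)
  step 11: ref 5 -> FAULT, evict 2, frames=[5,7] (faults so far: 5)
  step 12: ref 5 -> HIT, frames=[5,7] (faults so far: 5)
  step 13: ref 4 -> FAULT, evict 7, frames=[5,4] (faults so far: 6)
  step 14: ref 6 -> FAULT, evict 5, frames=[6,4] (faults so far: 7)
  FIFO total faults: 7
--- LRU ---
  step 0: ref 5 -> FAULT, frames=[5,-] (faults so far: 1)
  step 1: ref 5 -> HIT, frames=[5,-] (faults so far: 1)
  step 2: ref 5 -> HIT, frames=[5,-] (faults so far: 1)
  step 3: ref 5 -> HIT, frames=[5,-] (faults so far: 1)
  step 4: ref 1 -> FAULT, frames=[5,1] (faults so far: 2)
  step 5: ref 1 -> HIT, frames=[5,1] (faults so far: 2)
  step 6: ref 2 -> FAULT, evict 5, frames=[2,1] (faults so far: 3)
  step 7: ref 2 -> HIT, frames=[2,1] (faults so far: 3)
  step 8: ref 7 -> FAULT, evict 1, frames=[2,7] (faults so far: 4)
  step 9: ref 7 -> HIT, frames=[2,7] (faults so far: 4)
  step 10: ref 7 -> HIT, frames=[2,7] (faults so far: 4)
  step 11: ref 5 -> FAULT, evict 2, frames=[5,7] (faults so far: 5)
  step 12: ref 5 -> HIT, frames=[5,7] (faults so far: 5)
  step 13: ref 4 -> FAULT, evict 7, frames=[5,4] (faults so far: 6)
  step 14: ref 6 -> FAULT, evict 5, frames=[6,4] (faults so far: 7)
  LRU total faults: 7
--- Optimal ---
  step 0: ref 5 -> FAULT, frames=[5,-] (faults so far: 1)
  step 1: ref 5 -> HIT, frames=[5,-] (faults so far: 1)
  step 2: ref 5 -> HIT, frames=[5,-] (faults so far: 1)
  step 3: ref 5 -> HIT, frames=[5,-] (faults so far: 1)
  step 4: ref 1 -> FAULT, frames=[5,1] (faults so far: 2)
  step 5: ref 1 -> HIT, frames=[5,1] (faults so far: 2)
  step 6: ref 2 -> FAULT, evict 1, frames=[5,2] (faults so far: 3)
  step 7: ref 2 -> HIT, frames=[5,2] (faults so far: 3)
  step 8: ref 7 -> FAULT, evict 2, frames=[5,7] (faults so far: 4)
  step 9: ref 7 -> HIT, frames=[5,7] (faults so far: 4)
  step 10: ref 7 -> HIT, frames=[5,7] (faults so far: 4)
  step 11: ref 5 -> HIT, frames=[5,7] (faults so far: 4)
  step 12: ref 5 -> HIT, frames=[5,7] (faults so far: 4)
  step 13: ref 4 -> FAULT, evict 5, frames=[4,7] (faults so far: 5)
  step 14: ref 6 -> FAULT, evict 4, frames=[6,7] (faults so far: 6)
  Optimal total faults: 6

Answer: 7 7 6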